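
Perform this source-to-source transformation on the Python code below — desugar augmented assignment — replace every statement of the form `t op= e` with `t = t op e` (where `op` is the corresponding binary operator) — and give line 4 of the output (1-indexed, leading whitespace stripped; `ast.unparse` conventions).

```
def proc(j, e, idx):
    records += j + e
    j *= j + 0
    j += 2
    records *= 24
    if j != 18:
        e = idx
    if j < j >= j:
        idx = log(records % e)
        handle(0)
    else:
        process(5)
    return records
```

Transformed code:
def proc(j, e, idx):
    records = records + (j + e)
    j = j * (j + 0)
    j = j + 2
    records = records * 24
    if j != 18:
        e = idx
    if j < j >= j:
        idx = log(records % e)
        handle(0)
    else:
        process(5)
    return records

j = j + 2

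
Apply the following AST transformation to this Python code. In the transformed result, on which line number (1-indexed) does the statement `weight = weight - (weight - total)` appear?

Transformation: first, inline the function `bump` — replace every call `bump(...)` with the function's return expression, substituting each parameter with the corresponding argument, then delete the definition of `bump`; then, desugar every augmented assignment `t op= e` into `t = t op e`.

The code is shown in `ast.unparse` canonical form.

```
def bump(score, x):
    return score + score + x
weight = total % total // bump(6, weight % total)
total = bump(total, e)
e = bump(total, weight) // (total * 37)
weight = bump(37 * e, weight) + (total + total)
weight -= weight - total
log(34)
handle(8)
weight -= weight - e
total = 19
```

Transformed code:
weight = total % total // (6 + 6 + weight % total)
total = total + total + e
e = (total + total + weight) // (total * 37)
weight = 37 * e + 37 * e + weight + (total + total)
weight = weight - (weight - total)
log(34)
handle(8)
weight = weight - (weight - e)
total = 19

5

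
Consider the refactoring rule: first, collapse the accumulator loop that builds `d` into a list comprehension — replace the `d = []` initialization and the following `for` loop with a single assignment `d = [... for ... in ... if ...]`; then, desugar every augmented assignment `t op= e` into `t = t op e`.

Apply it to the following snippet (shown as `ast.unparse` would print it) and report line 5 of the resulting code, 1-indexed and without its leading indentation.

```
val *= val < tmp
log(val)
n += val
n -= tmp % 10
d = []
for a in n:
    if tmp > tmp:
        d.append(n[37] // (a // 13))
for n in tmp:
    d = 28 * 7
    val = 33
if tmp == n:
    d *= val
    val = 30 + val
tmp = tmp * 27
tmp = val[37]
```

Transformed code:
val = val * (val < tmp)
log(val)
n = n + val
n = n - tmp % 10
d = [n[37] // (a // 13) for a in n if tmp > tmp]
for n in tmp:
    d = 28 * 7
    val = 33
if tmp == n:
    d = d * val
    val = 30 + val
tmp = tmp * 27
tmp = val[37]

d = [n[37] // (a // 13) for a in n if tmp > tmp]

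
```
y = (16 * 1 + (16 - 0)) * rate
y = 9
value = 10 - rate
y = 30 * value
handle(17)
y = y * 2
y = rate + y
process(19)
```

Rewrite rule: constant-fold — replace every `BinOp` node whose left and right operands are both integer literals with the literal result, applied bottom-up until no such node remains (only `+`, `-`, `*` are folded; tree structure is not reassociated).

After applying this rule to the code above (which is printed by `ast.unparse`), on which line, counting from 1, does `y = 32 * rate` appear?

1

Transformed code:
y = 32 * rate
y = 9
value = 10 - rate
y = 30 * value
handle(17)
y = y * 2
y = rate + y
process(19)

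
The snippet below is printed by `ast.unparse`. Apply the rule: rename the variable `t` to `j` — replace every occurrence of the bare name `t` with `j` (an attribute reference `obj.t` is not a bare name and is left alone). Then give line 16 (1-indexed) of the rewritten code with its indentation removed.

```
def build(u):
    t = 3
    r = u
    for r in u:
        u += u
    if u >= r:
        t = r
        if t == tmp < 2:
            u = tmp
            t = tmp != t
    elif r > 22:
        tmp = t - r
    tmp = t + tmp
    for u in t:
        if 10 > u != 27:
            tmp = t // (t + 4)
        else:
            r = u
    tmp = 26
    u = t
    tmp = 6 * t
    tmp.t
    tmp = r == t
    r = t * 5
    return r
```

Transformed code:
def build(u):
    j = 3
    r = u
    for r in u:
        u += u
    if u >= r:
        j = r
        if j == tmp < 2:
            u = tmp
            j = tmp != j
    elif r > 22:
        tmp = j - r
    tmp = j + tmp
    for u in j:
        if 10 > u != 27:
            tmp = j // (j + 4)
        else:
            r = u
    tmp = 26
    u = j
    tmp = 6 * j
    tmp.t
    tmp = r == j
    r = j * 5
    return r

tmp = j // (j + 4)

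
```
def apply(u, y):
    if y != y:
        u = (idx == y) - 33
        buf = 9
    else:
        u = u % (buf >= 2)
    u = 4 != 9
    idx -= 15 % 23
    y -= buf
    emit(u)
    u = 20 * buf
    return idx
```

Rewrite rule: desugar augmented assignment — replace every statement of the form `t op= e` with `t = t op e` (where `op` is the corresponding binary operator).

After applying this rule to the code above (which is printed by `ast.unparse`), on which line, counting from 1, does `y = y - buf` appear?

Transformed code:
def apply(u, y):
    if y != y:
        u = (idx == y) - 33
        buf = 9
    else:
        u = u % (buf >= 2)
    u = 4 != 9
    idx = idx - 15 % 23
    y = y - buf
    emit(u)
    u = 20 * buf
    return idx

9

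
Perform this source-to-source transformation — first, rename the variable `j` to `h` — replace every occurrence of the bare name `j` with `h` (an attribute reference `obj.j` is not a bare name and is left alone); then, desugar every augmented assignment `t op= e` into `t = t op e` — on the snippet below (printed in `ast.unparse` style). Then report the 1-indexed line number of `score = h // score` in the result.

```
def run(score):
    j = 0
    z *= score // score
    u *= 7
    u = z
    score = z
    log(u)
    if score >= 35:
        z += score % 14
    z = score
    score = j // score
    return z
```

Transformed code:
def run(score):
    h = 0
    z = z * (score // score)
    u = u * 7
    u = z
    score = z
    log(u)
    if score >= 35:
        z = z + score % 14
    z = score
    score = h // score
    return z

11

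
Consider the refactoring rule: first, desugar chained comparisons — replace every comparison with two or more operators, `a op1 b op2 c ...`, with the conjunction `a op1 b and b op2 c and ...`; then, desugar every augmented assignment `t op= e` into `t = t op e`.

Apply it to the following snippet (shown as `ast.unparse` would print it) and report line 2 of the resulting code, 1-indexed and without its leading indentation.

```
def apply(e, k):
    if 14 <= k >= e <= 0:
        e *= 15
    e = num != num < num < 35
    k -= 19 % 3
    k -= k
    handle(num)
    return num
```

Transformed code:
def apply(e, k):
    if 14 <= k and k >= e and (e <= 0):
        e = e * 15
    e = num != num and num < num and (num < 35)
    k = k - 19 % 3
    k = k - k
    handle(num)
    return num

if 14 <= k and k >= e and (e <= 0):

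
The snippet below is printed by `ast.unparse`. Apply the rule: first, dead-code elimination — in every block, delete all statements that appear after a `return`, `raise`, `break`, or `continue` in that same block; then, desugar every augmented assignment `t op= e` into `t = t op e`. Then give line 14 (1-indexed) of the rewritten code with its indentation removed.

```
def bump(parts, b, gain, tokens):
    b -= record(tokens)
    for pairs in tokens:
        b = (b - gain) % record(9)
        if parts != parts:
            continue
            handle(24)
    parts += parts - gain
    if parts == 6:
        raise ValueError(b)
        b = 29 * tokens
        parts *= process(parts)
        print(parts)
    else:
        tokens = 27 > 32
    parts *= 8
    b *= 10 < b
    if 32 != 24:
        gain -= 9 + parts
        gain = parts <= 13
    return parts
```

Transformed code:
def bump(parts, b, gain, tokens):
    b = b - record(tokens)
    for pairs in tokens:
        b = (b - gain) % record(9)
        if parts != parts:
            continue
    parts = parts + (parts - gain)
    if parts == 6:
        raise ValueError(b)
    else:
        tokens = 27 > 32
    parts = parts * 8
    b = b * (10 < b)
    if 32 != 24:
        gain = gain - (9 + parts)
        gain = parts <= 13
    return parts

if 32 != 24:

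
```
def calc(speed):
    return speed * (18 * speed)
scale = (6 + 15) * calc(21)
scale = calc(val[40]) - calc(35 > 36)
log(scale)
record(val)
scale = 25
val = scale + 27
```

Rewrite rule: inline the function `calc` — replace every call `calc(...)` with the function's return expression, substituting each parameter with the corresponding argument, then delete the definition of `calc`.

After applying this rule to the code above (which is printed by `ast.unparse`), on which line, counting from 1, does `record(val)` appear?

4

Transformed code:
scale = (6 + 15) * (21 * (18 * 21))
scale = val[40] * (18 * val[40]) - (35 > 36) * (18 * (35 > 36))
log(scale)
record(val)
scale = 25
val = scale + 27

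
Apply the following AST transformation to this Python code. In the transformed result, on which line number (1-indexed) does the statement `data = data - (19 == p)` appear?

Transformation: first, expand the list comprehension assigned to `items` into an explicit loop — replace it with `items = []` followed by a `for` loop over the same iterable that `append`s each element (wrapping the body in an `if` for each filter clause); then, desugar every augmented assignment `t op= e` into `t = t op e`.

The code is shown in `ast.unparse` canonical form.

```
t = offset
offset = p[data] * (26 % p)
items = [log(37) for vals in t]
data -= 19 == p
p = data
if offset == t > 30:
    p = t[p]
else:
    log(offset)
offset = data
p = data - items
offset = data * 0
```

6

Transformed code:
t = offset
offset = p[data] * (26 % p)
items = []
for vals in t:
    items.append(log(37))
data = data - (19 == p)
p = data
if offset == t > 30:
    p = t[p]
else:
    log(offset)
offset = data
p = data - items
offset = data * 0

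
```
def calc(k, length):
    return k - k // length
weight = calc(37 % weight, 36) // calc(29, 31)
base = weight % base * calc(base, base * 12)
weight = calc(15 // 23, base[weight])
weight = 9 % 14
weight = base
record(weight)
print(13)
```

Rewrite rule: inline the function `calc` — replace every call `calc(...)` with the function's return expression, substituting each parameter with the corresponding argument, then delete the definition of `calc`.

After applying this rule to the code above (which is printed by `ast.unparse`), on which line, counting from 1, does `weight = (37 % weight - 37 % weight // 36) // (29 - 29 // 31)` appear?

Transformed code:
weight = (37 % weight - 37 % weight // 36) // (29 - 29 // 31)
base = weight % base * (base - base // (base * 12))
weight = 15 // 23 - 15 // 23 // base[weight]
weight = 9 % 14
weight = base
record(weight)
print(13)

1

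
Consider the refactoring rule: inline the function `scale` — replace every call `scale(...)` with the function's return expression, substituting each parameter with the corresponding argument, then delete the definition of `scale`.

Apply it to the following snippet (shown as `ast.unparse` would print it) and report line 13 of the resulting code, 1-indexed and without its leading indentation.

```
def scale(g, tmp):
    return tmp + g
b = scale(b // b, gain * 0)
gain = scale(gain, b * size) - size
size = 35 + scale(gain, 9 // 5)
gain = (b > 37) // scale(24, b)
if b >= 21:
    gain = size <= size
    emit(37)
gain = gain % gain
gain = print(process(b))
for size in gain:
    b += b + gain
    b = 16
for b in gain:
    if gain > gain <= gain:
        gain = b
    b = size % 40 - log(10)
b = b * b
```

for b in gain:

Transformed code:
b = gain * 0 + b // b
gain = b * size + gain - size
size = 35 + (9 // 5 + gain)
gain = (b > 37) // (b + 24)
if b >= 21:
    gain = size <= size
    emit(37)
gain = gain % gain
gain = print(process(b))
for size in gain:
    b += b + gain
    b = 16
for b in gain:
    if gain > gain <= gain:
        gain = b
    b = size % 40 - log(10)
b = b * b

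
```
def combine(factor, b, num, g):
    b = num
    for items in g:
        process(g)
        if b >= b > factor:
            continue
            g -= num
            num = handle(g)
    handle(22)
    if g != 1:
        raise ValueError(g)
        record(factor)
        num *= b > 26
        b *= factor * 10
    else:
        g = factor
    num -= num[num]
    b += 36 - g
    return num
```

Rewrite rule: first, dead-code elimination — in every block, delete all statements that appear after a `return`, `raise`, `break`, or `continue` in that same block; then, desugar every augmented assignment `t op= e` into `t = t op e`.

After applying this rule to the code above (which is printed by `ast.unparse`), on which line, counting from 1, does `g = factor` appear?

Transformed code:
def combine(factor, b, num, g):
    b = num
    for items in g:
        process(g)
        if b >= b > factor:
            continue
    handle(22)
    if g != 1:
        raise ValueError(g)
    else:
        g = factor
    num = num - num[num]
    b = b + (36 - g)
    return num

11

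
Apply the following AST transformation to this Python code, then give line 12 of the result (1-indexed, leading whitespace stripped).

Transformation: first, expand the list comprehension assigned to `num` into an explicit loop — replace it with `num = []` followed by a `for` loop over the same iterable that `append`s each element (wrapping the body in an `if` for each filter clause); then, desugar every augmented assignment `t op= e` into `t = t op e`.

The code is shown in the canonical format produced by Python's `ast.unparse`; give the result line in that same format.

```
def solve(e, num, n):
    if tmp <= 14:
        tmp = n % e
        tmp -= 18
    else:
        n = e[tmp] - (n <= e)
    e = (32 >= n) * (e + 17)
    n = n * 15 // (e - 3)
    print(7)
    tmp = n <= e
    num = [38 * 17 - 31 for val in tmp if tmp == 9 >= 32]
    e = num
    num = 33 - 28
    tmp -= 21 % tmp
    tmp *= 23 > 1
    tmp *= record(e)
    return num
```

Transformed code:
def solve(e, num, n):
    if tmp <= 14:
        tmp = n % e
        tmp = tmp - 18
    else:
        n = e[tmp] - (n <= e)
    e = (32 >= n) * (e + 17)
    n = n * 15 // (e - 3)
    print(7)
    tmp = n <= e
    num = []
    for val in tmp:
        if tmp == 9 >= 32:
            num.append(38 * 17 - 31)
    e = num
    num = 33 - 28
    tmp = tmp - 21 % tmp
    tmp = tmp * (23 > 1)
    tmp = tmp * record(e)
    return num

for val in tmp:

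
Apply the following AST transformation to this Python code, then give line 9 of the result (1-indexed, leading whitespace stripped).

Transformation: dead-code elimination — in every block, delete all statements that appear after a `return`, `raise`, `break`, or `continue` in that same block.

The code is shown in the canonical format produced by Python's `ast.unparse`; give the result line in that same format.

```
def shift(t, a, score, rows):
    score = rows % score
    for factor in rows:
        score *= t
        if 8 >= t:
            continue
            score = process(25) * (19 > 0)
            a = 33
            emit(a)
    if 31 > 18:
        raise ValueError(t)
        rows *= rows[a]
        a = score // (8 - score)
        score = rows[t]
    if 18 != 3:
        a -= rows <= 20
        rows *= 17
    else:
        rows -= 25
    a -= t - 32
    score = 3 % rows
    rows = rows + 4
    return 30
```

if 18 != 3:

Transformed code:
def shift(t, a, score, rows):
    score = rows % score
    for factor in rows:
        score *= t
        if 8 >= t:
            continue
    if 31 > 18:
        raise ValueError(t)
    if 18 != 3:
        a -= rows <= 20
        rows *= 17
    else:
        rows -= 25
    a -= t - 32
    score = 3 % rows
    rows = rows + 4
    return 30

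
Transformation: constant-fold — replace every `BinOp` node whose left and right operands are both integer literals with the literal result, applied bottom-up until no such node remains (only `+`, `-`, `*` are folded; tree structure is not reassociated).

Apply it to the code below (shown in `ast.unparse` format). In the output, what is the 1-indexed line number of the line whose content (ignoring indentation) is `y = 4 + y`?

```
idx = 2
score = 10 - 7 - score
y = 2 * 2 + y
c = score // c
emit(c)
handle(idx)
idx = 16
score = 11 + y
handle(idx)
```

3

Transformed code:
idx = 2
score = 3 - score
y = 4 + y
c = score // c
emit(c)
handle(idx)
idx = 16
score = 11 + y
handle(idx)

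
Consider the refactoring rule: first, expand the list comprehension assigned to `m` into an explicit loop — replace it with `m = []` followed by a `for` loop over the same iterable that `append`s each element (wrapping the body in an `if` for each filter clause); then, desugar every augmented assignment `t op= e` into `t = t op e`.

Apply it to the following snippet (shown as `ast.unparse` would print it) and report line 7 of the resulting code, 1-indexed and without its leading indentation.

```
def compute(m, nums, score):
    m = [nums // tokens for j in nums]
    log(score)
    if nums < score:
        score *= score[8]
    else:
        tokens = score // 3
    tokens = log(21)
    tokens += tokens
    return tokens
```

Transformed code:
def compute(m, nums, score):
    m = []
    for j in nums:
        m.append(nums // tokens)
    log(score)
    if nums < score:
        score = score * score[8]
    else:
        tokens = score // 3
    tokens = log(21)
    tokens = tokens + tokens
    return tokens

score = score * score[8]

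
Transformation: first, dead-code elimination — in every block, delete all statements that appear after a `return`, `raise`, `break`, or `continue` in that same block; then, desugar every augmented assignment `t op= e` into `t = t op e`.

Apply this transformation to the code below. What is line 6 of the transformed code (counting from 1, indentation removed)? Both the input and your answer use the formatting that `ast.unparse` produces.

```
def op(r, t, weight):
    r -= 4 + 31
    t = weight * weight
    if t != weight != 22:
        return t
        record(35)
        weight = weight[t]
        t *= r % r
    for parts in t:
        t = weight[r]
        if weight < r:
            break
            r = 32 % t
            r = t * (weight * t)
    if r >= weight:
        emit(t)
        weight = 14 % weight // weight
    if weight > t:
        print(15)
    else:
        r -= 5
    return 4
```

Transformed code:
def op(r, t, weight):
    r = r - (4 + 31)
    t = weight * weight
    if t != weight != 22:
        return t
    for parts in t:
        t = weight[r]
        if weight < r:
            break
    if r >= weight:
        emit(t)
        weight = 14 % weight // weight
    if weight > t:
        print(15)
    else:
        r = r - 5
    return 4

for parts in t:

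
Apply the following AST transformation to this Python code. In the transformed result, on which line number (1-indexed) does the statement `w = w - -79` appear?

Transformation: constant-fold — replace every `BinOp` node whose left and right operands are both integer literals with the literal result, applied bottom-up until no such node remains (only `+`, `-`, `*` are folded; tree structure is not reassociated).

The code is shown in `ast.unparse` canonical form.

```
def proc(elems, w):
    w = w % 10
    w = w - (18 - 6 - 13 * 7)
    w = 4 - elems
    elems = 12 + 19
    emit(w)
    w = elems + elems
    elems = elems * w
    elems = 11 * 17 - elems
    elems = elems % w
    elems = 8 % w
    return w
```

3

Transformed code:
def proc(elems, w):
    w = w % 10
    w = w - -79
    w = 4 - elems
    elems = 31
    emit(w)
    w = elems + elems
    elems = elems * w
    elems = 187 - elems
    elems = elems % w
    elems = 8 % w
    return w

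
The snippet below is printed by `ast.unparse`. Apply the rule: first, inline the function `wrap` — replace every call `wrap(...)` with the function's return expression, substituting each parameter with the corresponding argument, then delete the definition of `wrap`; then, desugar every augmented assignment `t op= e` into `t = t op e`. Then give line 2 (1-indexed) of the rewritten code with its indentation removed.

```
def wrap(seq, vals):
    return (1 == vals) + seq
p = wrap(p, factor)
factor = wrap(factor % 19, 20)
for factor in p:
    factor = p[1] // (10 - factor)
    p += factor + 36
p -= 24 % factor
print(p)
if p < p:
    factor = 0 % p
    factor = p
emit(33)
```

factor = (1 == 20) + factor % 19

Transformed code:
p = (1 == factor) + p
factor = (1 == 20) + factor % 19
for factor in p:
    factor = p[1] // (10 - factor)
    p = p + (factor + 36)
p = p - 24 % factor
print(p)
if p < p:
    factor = 0 % p
    factor = p
emit(33)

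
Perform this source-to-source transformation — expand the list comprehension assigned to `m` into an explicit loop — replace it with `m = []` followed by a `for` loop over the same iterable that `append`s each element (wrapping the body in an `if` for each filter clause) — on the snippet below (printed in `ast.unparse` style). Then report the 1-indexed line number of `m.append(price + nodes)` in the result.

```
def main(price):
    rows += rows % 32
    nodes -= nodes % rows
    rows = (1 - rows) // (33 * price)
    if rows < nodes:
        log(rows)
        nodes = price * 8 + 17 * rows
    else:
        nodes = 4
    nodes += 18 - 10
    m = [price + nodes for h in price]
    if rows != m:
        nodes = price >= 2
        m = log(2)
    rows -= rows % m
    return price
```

13

Transformed code:
def main(price):
    rows += rows % 32
    nodes -= nodes % rows
    rows = (1 - rows) // (33 * price)
    if rows < nodes:
        log(rows)
        nodes = price * 8 + 17 * rows
    else:
        nodes = 4
    nodes += 18 - 10
    m = []
    for h in price:
        m.append(price + nodes)
    if rows != m:
        nodes = price >= 2
        m = log(2)
    rows -= rows % m
    return price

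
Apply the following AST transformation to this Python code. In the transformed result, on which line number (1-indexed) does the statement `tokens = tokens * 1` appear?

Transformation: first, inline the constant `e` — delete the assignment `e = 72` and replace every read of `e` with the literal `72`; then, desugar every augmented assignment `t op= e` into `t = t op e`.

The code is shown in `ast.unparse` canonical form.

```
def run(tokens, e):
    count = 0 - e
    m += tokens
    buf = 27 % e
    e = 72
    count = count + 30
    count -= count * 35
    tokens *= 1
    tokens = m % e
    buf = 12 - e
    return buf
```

Transformed code:
def run(tokens, e):
    count = 0 - 72
    m = m + tokens
    buf = 27 % 72
    count = count + 30
    count = count - count * 35
    tokens = tokens * 1
    tokens = m % 72
    buf = 12 - 72
    return buf

7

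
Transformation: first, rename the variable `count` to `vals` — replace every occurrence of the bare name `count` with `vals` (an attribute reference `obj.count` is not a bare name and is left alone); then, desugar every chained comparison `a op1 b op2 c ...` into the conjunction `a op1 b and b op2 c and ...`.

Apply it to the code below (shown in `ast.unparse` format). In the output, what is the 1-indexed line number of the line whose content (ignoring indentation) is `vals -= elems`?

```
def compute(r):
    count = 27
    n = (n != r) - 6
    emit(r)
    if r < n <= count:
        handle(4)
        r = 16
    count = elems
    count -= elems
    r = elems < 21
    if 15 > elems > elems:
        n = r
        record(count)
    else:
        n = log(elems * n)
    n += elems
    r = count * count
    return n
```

Transformed code:
def compute(r):
    vals = 27
    n = (n != r) - 6
    emit(r)
    if r < n and n <= vals:
        handle(4)
        r = 16
    vals = elems
    vals -= elems
    r = elems < 21
    if 15 > elems and elems > elems:
        n = r
        record(vals)
    else:
        n = log(elems * n)
    n += elems
    r = vals * vals
    return n

9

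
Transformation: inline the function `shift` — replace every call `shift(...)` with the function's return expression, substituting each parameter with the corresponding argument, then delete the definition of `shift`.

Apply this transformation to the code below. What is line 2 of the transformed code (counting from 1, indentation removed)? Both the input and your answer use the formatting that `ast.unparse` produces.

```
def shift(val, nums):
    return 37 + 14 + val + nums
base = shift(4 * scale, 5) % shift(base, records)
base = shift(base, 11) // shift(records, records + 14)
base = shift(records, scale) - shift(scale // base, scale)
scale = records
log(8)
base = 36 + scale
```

Transformed code:
base = (37 + 14 + 4 * scale + 5) % (37 + 14 + base + records)
base = (37 + 14 + base + 11) // (37 + 14 + records + (records + 14))
base = 37 + 14 + records + scale - (37 + 14 + scale // base + scale)
scale = records
log(8)
base = 36 + scale

base = (37 + 14 + base + 11) // (37 + 14 + records + (records + 14))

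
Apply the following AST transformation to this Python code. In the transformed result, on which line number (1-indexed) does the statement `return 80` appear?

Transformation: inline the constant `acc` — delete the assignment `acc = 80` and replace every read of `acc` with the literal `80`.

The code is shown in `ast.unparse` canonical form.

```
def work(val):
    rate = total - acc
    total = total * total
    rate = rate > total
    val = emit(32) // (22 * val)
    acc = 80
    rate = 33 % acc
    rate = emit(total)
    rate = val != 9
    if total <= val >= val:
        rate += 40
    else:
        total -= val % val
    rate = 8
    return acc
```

Transformed code:
def work(val):
    rate = total - 80
    total = total * total
    rate = rate > total
    val = emit(32) // (22 * val)
    rate = 33 % 80
    rate = emit(total)
    rate = val != 9
    if total <= val >= val:
        rate += 40
    else:
        total -= val % val
    rate = 8
    return 80

14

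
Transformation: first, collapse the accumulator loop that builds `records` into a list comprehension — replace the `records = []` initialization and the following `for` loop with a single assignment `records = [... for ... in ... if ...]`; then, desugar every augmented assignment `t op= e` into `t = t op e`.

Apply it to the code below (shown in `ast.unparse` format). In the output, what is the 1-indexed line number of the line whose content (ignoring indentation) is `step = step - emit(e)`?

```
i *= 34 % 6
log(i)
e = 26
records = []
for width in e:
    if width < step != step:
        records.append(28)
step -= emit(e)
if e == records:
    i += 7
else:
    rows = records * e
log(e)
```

Transformed code:
i = i * (34 % 6)
log(i)
e = 26
records = [28 for width in e if width < step != step]
step = step - emit(e)
if e == records:
    i = i + 7
else:
    rows = records * e
log(e)

5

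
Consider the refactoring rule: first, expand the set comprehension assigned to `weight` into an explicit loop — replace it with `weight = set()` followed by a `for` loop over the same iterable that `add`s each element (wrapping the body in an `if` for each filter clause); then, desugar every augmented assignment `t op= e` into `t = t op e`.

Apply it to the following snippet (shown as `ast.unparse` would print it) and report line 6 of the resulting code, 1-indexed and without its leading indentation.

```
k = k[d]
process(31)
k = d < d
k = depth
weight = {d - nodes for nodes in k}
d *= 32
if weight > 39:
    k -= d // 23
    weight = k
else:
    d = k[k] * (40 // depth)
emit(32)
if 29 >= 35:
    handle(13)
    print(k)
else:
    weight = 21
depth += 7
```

Transformed code:
k = k[d]
process(31)
k = d < d
k = depth
weight = set()
for nodes in k:
    weight.add(d - nodes)
d = d * 32
if weight > 39:
    k = k - d // 23
    weight = k
else:
    d = k[k] * (40 // depth)
emit(32)
if 29 >= 35:
    handle(13)
    print(k)
else:
    weight = 21
depth = depth + 7

for nodes in k:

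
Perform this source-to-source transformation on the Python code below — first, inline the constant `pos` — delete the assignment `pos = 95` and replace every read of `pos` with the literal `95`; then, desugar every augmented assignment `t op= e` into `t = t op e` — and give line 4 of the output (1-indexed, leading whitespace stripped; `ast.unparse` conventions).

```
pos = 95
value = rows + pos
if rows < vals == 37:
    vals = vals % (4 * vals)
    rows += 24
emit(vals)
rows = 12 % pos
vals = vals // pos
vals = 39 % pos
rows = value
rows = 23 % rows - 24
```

rows = rows + 24

Transformed code:
value = rows + 95
if rows < vals == 37:
    vals = vals % (4 * vals)
    rows = rows + 24
emit(vals)
rows = 12 % 95
vals = vals // 95
vals = 39 % 95
rows = value
rows = 23 % rows - 24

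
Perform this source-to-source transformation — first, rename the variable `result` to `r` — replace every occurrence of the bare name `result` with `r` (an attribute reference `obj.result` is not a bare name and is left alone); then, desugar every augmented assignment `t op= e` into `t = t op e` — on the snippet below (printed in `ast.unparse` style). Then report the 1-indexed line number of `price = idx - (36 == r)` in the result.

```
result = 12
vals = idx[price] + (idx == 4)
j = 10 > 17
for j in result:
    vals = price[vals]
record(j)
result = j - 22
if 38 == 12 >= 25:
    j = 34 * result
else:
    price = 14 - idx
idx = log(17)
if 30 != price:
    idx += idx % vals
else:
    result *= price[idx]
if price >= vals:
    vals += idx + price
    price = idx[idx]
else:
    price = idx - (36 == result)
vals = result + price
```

21

Transformed code:
r = 12
vals = idx[price] + (idx == 4)
j = 10 > 17
for j in r:
    vals = price[vals]
record(j)
r = j - 22
if 38 == 12 >= 25:
    j = 34 * r
else:
    price = 14 - idx
idx = log(17)
if 30 != price:
    idx = idx + idx % vals
else:
    r = r * price[idx]
if price >= vals:
    vals = vals + (idx + price)
    price = idx[idx]
else:
    price = idx - (36 == r)
vals = r + price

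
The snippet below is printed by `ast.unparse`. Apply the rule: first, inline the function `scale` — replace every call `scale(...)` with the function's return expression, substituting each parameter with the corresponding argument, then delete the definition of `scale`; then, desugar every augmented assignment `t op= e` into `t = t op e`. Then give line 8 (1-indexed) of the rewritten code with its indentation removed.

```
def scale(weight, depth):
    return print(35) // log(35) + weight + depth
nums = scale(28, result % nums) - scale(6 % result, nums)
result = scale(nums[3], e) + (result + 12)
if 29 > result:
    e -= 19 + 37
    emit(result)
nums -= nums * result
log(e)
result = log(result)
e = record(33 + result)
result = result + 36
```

Transformed code:
nums = print(35) // log(35) + 28 + result % nums - (print(35) // log(35) + 6 % result + nums)
result = print(35) // log(35) + nums[3] + e + (result + 12)
if 29 > result:
    e = e - (19 + 37)
    emit(result)
nums = nums - nums * result
log(e)
result = log(result)
e = record(33 + result)
result = result + 36

result = log(result)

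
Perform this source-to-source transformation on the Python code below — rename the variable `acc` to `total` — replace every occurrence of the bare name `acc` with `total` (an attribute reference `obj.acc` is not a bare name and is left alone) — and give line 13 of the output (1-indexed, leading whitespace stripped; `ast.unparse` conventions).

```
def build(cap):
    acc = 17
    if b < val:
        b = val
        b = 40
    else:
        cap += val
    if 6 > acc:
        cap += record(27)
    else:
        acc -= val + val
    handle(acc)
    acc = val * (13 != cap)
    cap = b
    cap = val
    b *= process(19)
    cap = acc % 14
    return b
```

total = val * (13 != cap)

Transformed code:
def build(cap):
    total = 17
    if b < val:
        b = val
        b = 40
    else:
        cap += val
    if 6 > total:
        cap += record(27)
    else:
        total -= val + val
    handle(total)
    total = val * (13 != cap)
    cap = b
    cap = val
    b *= process(19)
    cap = total % 14
    return b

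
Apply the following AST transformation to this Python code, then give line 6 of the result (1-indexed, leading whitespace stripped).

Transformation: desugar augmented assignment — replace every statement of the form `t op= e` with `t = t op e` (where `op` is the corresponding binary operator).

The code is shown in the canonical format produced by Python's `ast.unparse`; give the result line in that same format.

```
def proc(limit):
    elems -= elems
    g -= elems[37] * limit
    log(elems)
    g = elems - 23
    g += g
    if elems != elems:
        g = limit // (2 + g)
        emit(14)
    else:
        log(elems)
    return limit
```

Transformed code:
def proc(limit):
    elems = elems - elems
    g = g - elems[37] * limit
    log(elems)
    g = elems - 23
    g = g + g
    if elems != elems:
        g = limit // (2 + g)
        emit(14)
    else:
        log(elems)
    return limit

g = g + g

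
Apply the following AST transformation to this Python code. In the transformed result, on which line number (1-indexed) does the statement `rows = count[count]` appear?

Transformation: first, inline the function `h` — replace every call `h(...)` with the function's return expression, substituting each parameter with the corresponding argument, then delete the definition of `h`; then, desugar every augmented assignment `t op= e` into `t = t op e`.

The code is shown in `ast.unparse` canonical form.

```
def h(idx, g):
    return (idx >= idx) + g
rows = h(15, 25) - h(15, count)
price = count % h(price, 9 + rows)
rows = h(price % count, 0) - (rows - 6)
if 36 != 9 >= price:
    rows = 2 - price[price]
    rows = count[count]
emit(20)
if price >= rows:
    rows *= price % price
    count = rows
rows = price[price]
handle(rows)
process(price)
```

Transformed code:
rows = (15 >= 15) + 25 - ((15 >= 15) + count)
price = count % ((price >= price) + (9 + rows))
rows = (price % count >= price % count) + 0 - (rows - 6)
if 36 != 9 >= price:
    rows = 2 - price[price]
    rows = count[count]
emit(20)
if price >= rows:
    rows = rows * (price % price)
    count = rows
rows = price[price]
handle(rows)
process(price)

6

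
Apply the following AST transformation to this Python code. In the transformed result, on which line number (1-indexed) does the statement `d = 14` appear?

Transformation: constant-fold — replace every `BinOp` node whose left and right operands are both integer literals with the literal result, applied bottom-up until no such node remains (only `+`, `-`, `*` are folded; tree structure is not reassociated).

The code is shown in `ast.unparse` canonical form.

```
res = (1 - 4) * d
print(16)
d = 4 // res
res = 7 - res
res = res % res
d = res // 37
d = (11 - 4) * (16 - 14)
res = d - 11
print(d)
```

Transformed code:
res = -3 * d
print(16)
d = 4 // res
res = 7 - res
res = res % res
d = res // 37
d = 14
res = d - 11
print(d)

7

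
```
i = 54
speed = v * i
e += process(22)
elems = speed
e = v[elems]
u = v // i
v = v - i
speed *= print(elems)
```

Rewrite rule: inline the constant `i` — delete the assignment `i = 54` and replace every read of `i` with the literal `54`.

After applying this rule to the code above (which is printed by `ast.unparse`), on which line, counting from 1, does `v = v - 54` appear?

Transformed code:
speed = v * 54
e += process(22)
elems = speed
e = v[elems]
u = v // 54
v = v - 54
speed *= print(elems)

6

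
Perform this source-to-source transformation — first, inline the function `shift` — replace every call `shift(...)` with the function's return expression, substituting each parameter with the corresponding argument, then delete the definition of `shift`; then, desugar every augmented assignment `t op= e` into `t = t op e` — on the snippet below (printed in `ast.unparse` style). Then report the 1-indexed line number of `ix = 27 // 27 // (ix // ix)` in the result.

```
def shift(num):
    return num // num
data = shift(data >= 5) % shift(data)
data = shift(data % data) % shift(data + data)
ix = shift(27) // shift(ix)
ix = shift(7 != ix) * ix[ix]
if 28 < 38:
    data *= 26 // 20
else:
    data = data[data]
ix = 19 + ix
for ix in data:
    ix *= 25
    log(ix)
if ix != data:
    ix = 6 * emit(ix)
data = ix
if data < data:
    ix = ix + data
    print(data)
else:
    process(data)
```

Transformed code:
data = (data >= 5) // (data >= 5) % (data // data)
data = data % data // (data % data) % ((data + data) // (data + data))
ix = 27 // 27 // (ix // ix)
ix = (7 != ix) // (7 != ix) * ix[ix]
if 28 < 38:
    data = data * (26 // 20)
else:
    data = data[data]
ix = 19 + ix
for ix in data:
    ix = ix * 25
    log(ix)
if ix != data:
    ix = 6 * emit(ix)
data = ix
if data < data:
    ix = ix + data
    print(data)
else:
    process(data)

3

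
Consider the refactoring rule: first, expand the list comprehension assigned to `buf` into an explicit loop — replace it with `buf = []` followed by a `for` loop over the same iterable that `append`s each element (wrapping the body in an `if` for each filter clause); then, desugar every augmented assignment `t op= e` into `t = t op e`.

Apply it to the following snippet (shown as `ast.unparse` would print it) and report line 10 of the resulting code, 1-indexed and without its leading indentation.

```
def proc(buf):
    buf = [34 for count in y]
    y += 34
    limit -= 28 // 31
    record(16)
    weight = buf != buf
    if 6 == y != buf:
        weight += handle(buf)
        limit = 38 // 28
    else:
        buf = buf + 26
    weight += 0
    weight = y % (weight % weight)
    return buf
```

weight = weight + handle(buf)

Transformed code:
def proc(buf):
    buf = []
    for count in y:
        buf.append(34)
    y = y + 34
    limit = limit - 28 // 31
    record(16)
    weight = buf != buf
    if 6 == y != buf:
        weight = weight + handle(buf)
        limit = 38 // 28
    else:
        buf = buf + 26
    weight = weight + 0
    weight = y % (weight % weight)
    return buf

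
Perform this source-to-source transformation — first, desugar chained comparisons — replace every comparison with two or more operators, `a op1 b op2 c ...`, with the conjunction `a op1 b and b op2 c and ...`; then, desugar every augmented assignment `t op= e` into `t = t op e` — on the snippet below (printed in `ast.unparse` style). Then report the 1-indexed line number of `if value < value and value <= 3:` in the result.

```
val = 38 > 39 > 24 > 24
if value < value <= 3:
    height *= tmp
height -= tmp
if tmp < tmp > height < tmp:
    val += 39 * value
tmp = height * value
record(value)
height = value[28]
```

2

Transformed code:
val = 38 > 39 and 39 > 24 and (24 > 24)
if value < value and value <= 3:
    height = height * tmp
height = height - tmp
if tmp < tmp and tmp > height and (height < tmp):
    val = val + 39 * value
tmp = height * value
record(value)
height = value[28]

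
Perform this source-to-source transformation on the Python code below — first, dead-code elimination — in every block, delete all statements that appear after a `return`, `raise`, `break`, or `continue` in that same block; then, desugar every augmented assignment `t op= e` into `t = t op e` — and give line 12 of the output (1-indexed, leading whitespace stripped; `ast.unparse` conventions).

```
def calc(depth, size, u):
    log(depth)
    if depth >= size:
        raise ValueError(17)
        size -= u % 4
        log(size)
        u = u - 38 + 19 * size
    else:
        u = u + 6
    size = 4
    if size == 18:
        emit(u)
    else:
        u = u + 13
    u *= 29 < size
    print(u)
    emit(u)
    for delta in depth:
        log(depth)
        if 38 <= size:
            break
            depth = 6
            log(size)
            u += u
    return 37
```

u = u * (29 < size)

Transformed code:
def calc(depth, size, u):
    log(depth)
    if depth >= size:
        raise ValueError(17)
    else:
        u = u + 6
    size = 4
    if size == 18:
        emit(u)
    else:
        u = u + 13
    u = u * (29 < size)
    print(u)
    emit(u)
    for delta in depth:
        log(depth)
        if 38 <= size:
            break
    return 37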